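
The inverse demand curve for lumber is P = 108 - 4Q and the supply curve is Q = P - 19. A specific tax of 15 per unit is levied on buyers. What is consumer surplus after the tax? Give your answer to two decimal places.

438.08

Rewriting supply in inverse form: P = 19 + Q.
Pre-tax equilibrium: 108 - 4Q = 19 + Q gives Q* = 17.8, P* = 36.8.
A tax on buyers shifts demand down by 15: (108 - 15) - 4Q = 19 + Q, so Q_t = 14.8. Buyers pay P_b = 48.8; sellers receive P_s = P_b - 15 = 33.8.
Consumer surplus is the triangle under demand above P_b: (1/2)(14.8)(108 - 48.8) = 438.08.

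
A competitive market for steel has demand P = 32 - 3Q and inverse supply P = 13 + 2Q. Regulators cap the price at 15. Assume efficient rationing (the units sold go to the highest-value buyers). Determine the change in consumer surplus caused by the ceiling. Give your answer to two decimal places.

Free-market equilibrium: 32 - 3Q = 13 + 2Q gives Q* = 3.8, P* = 20.6.
At P = 15, sellers supply (15 - 13)/2 = 1 while buyers want more, so the quantity traded is 1 at price 15.
CS goes from (1/2)(3.8)(11.4) = 21.66 to 15.5 (computed as (32 - 15)(1) - (1/2)(3)(1)^2), a change of -6.16.

-6.16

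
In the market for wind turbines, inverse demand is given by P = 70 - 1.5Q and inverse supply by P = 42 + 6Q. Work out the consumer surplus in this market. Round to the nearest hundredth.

10.45

Set 70 - 1.5Q = 42 + 6Q, which gives 28 = 7.5Q, so Q* = 3.7333 and P* = 70 - 1.5(3.7333) = 64.4.
CS is the area between the demand curve and P* from 0 to Q*: (1/2)(3.7333)(5.6) = 10.4533.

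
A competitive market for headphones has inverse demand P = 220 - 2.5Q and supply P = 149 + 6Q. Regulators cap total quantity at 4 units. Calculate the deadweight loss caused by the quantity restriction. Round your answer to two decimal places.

80.53

Without the quota, 220 - 2.5Q = 149 + 6Q gives Q* = 8.3529.
At Q = 4 the demand price is 220 - 2.5(4) = 210 and the supply price is 149 + 6(4) = 173.
DWL = (1/2)(gap between curves at 4) x (Q* - 4) = (1/2)(37)(4.3529) = 80.5294.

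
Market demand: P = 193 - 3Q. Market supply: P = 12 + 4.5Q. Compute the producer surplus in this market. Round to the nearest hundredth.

1310.44

Equilibrium: 193 - 3Q = 12 + 4.5Q, so Q* = 24.1333 and P* = 120.6.
PS is the area between P* and the supply curve from 0 to Q*: (1/2)(24.1333)(108.6) = 1310.44.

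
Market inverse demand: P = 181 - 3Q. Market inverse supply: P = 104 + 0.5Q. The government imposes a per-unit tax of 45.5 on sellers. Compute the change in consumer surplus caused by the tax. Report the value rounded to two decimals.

-604.50

Without the tax, 181 - 3Q = 104 + 0.5Q so Q* = 22 and P* = 115.
A tax on sellers shifts supply up by 45.5: 181 - 3Q = 104 + 0.5Q + 45.5, so Q_t = 9. Buyers pay P_b = 154; sellers receive P_s = P_b - 45.5 = 108.5.
Consumers lose the trapezoid between P* and P_b out to Q_t plus the triangle from Q_t to Q*: change in CS = 121.5 - 726 = -604.5.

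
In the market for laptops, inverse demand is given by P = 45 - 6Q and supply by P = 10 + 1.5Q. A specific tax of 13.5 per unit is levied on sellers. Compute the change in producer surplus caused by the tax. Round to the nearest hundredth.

Without the tax, 45 - 6Q = 10 + 1.5Q so Q* = 4.6667 and P* = 17.
With the tax, sellers need 13.5 more per unit: 45 - 6Q = 10 + 1.5Q + 13.5, so Q_t = 2.8667. Buyers pay P_b = 27.8; sellers receive P_s = P_b - 13.5 = 14.3.
PS falls from (1/2)(4.6667)(7) = 16.3333 to (1/2)(2.8667)(4.3) = 6.1633, a change of -10.17.

-10.17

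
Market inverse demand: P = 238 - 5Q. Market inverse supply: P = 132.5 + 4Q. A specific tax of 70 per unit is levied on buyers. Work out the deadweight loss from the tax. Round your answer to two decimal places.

Pre-tax equilibrium: 238 - 5Q = 132.5 + 4Q gives Q* = 11.7222, P* = 179.3889.
With the tax, buyers' net willingness to pay falls by 70: (238 - 70) - 5Q = 132.5 + 4Q, so Q_t = 3.9444. Buyers pay P_b = 218.2778; sellers receive P_s = P_b - 70 = 148.2778.
The welfare triangle lost has base Q* - Q_t = 7.7778 and height t = 70, so DWL = (1/2)(7.7778)(70) = 272.2222.

272.22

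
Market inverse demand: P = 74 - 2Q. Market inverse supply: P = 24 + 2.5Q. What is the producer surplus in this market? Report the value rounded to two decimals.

154.32

Setting demand equal to supply, 50 = 4.5Q, so Q* = 11.1111 and P* = 51.7778.
PS is the area between P* and the supply curve from 0 to Q*: (1/2)(11.1111)(27.7778) = 154.321.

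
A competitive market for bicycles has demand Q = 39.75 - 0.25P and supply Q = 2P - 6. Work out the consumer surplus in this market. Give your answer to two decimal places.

2403.56

Rewriting demand in inverse form: P = 159 - 4Q.
Rewriting supply in inverse form: P = 3 + 0.5Q.
Setting demand equal to supply, 156 = 4.5Q, so Q* = 34.6667 and P* = 20.3333.
CS is the area between the demand curve and P* from 0 to Q*: (1/2)(34.6667)(138.6667) = 2403.5556.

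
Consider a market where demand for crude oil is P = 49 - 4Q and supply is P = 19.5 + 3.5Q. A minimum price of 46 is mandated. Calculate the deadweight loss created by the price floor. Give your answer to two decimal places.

Free-market equilibrium: 49 - 4Q = 19.5 + 3.5Q gives Q* = 3.9333, P* = 33.2667.
At the floor price 46, quantity demanded is (49 - 46)/4 = 0.75; demand is the short side, so Q = 0.75 trades at P = 46.
The lost-trades triangle has base Q* - 0.75 = 3.1833 and height equal to the gap between the curves at Q = 0.75, which is 46 - 22.125 = 23.875. DWL = (1/2)(3.1833)(23.875) = 38.001.

38.00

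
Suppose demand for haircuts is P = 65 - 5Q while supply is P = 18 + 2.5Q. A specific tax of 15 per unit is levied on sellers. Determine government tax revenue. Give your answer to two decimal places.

64.00

Pre-tax equilibrium: 65 - 5Q = 18 + 2.5Q gives Q* = 6.2667, P* = 33.6667.
With the tax, sellers need 15 more per unit: 65 - 5Q = 18 + 2.5Q + 15, so Q_t = 4.2667. Buyers pay P_b = 43.6667; sellers receive P_s = P_b - 15 = 28.6667.
Revenue is the tax times quantity traded: 15 x 4.2667 = 64.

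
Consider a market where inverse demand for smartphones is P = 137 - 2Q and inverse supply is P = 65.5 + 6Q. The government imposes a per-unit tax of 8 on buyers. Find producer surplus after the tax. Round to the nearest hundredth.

189.01

Pre-tax equilibrium: 137 - 2Q = 65.5 + 6Q gives Q* = 8.9375, P* = 119.125.
A tax on buyers shifts demand down by 8: (137 - 8) - 2Q = 65.5 + 6Q, so Q_t = 7.9375. Buyers pay P_b = 121.125; sellers receive P_s = P_b - 8 = 113.125.
PS = (1/2)(Q_t)(P_s - 65.5) = (1/2)(7.9375)(47.625) = 189.0117.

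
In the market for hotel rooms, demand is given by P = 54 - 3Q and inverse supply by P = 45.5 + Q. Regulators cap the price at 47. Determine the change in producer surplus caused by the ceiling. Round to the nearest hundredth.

-1.13

Free-market equilibrium: 54 - 3Q = 45.5 + Q gives Q* = 2.125, P* = 47.625.
At P = 47, sellers supply (47 - 45.5)/1 = 1.5 while buyers want more, so the quantity traded is 1.5 at price 47.
PS goes from (1/2)(2.125)(2.125) = 2.2578 to 1.125 (computed as (47 - 45.5)(1.5) - (1/2)(1)(1.5)^2), a change of -1.1328.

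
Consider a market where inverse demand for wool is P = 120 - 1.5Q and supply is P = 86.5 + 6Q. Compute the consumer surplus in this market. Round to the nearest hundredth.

14.96

Set 120 - 1.5Q = 86.5 + 6Q, which gives 33.5 = 7.5Q, so Q* = 4.4667 and P* = 120 - 1.5(4.4667) = 113.3.
CS is the area between the demand curve and P* from 0 to Q*: (1/2)(4.4667)(6.7) = 14.9633.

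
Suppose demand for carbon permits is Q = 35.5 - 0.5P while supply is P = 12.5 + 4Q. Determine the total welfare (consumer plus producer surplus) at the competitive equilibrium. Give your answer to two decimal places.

Rewriting demand in inverse form: P = 71 - 2Q.
Setting demand equal to supply, 58.5 = 6Q, so Q* = 9.75 and P* = 51.5.
CS = (1/2)(9.75)(19.5) = 95.0625 and PS = (1/2)(9.75)(39) = 190.125, so total surplus = 285.1875.

285.19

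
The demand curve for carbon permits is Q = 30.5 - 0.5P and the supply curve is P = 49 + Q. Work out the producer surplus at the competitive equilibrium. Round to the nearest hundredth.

8.00

Rewriting demand in inverse form: P = 61 - 2Q.
Setting demand equal to supply, 12 = 3Q, so Q* = 4 and P* = 53.
Producer surplus is the triangle above supply below P*: (1/2)(4)(53 - 49) = (1/2)(4)(4) = 8.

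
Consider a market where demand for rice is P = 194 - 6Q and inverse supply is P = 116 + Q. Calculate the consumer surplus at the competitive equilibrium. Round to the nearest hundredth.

Setting demand equal to supply, 78 = 7Q, so Q* = 11.1429 and P* = 127.1429.
The demand choke price is 194, so CS = (1/2)(Q*)(194 - P*) = (1/2)(11.1429)(66.8571) = 372.4898.

372.49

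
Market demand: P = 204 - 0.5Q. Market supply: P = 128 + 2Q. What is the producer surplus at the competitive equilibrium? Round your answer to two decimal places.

924.16

Setting demand equal to supply, 76 = 2.5Q, so Q* = 30.4 and P* = 188.8.
Producer surplus is the triangle above supply below P*: (1/2)(30.4)(188.8 - 128) = (1/2)(30.4)(60.8) = 924.16.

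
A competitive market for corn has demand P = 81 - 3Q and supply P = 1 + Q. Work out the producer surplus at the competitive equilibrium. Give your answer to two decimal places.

200.00

Set 81 - 3Q = 1 + Q, which gives 80 = 4Q, so Q* = 20 and P* = 81 - 3(20) = 21.
PS is the area between P* and the supply curve from 0 to Q*: (1/2)(20)(20) = 200.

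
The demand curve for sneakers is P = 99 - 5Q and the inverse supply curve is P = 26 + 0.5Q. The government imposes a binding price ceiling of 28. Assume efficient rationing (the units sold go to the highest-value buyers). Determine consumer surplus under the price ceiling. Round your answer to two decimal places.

Free-market equilibrium: 99 - 5Q = 26 + 0.5Q gives Q* = 13.2727, P* = 32.6364.
At P = 28, sellers supply (28 - 26)/0.5 = 4 while buyers want more, so the quantity traded is 4 at price 28.
The demand price at Q = 4 is 79. CS is the trapezoid between demand and 28 over [0, 4]: (1/2)[(99 - 28) + (79 - 28)](4) = 244.

244.00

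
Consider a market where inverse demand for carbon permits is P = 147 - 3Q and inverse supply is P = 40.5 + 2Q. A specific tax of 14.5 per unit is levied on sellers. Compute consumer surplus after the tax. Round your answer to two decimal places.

507.84

Pre-tax equilibrium: 147 - 3Q = 40.5 + 2Q gives Q* = 21.3, P* = 83.1.
With the tax, sellers need 14.5 more per unit: 147 - 3Q = 40.5 + 2Q + 14.5, so Q_t = 18.4. Buyers pay P_b = 91.8; sellers receive P_s = P_b - 14.5 = 77.3.
Consumer surplus is the triangle under demand above P_b: (1/2)(18.4)(147 - 91.8) = 507.84.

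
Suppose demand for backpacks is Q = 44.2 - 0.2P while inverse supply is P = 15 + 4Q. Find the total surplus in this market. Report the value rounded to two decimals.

2357.56

Rewriting demand in inverse form: P = 221 - 5Q.
Equilibrium: 221 - 5Q = 15 + 4Q, so Q* = 22.8889 and P* = 106.5556.
Total surplus is the full triangle between the curves from 0 to Q*: (1/2)(22.8889)(221 - 15) = 2357.5556.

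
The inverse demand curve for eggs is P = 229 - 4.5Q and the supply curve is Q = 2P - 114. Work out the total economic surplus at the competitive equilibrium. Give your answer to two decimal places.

2958.40

Rewriting supply in inverse form: P = 57 + 0.5Q.
Set 229 - 4.5Q = 57 + 0.5Q, which gives 172 = 5Q, so Q* = 34.4 and P* = 229 - 4.5(34.4) = 74.2.
CS = (1/2)(34.4)(154.8) = 2662.56 and PS = (1/2)(34.4)(17.2) = 295.84, so total surplus = 2958.4.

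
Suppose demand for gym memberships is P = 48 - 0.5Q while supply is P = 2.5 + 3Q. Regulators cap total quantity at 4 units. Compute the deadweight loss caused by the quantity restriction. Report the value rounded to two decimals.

141.75

Without the quota, 48 - 0.5Q = 2.5 + 3Q gives Q* = 13.
At Q = 4 the demand price is 48 - 0.5(4) = 46 and the supply price is 2.5 + 3(4) = 14.5.
Deadweight loss is the triangle between the curves from 4 to 13: (1/2)(46 - 14.5)(13 - 4) = 141.75.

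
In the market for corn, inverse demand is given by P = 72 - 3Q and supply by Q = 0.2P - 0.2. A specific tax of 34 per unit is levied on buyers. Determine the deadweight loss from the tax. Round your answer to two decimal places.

72.25

Rewriting supply in inverse form: P = 1 + 5Q.
Without the tax, 72 - 3Q = 1 + 5Q so Q* = 8.875 and P* = 45.375.
With the tax, buyers' net willingness to pay falls by 34: (72 - 34) - 3Q = 1 + 5Q, so Q_t = 4.625. Buyers pay P_b = 58.125; sellers receive P_s = P_b - 34 = 24.125.
Deadweight loss is the triangle between the curves from Q_t to Q*: (1/2)(8.875 - 4.625)(34) = 72.25.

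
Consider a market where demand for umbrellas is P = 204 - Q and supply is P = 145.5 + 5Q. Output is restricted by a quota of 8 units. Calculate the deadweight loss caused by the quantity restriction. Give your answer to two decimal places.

Without the quota, 204 - Q = 145.5 + 5Q gives Q* = 9.75.
At Q = 8 the demand price is 204 - (8) = 196 and the supply price is 145.5 + 5(8) = 185.5.
DWL = (1/2)(gap between curves at 8) x (Q* - 8) = (1/2)(10.5)(1.75) = 9.1875.

9.19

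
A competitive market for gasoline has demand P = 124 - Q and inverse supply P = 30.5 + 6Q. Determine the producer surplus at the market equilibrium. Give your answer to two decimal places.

535.24

Equilibrium: 124 - Q = 30.5 + 6Q, so Q* = 13.3571 and P* = 110.6429.
Producer surplus is the triangle above supply below P*: (1/2)(13.3571)(110.6429 - 30.5) = (1/2)(13.3571)(80.1429) = 535.2398.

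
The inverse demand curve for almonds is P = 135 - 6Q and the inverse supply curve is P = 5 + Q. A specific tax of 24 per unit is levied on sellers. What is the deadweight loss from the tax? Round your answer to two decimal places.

41.14

Pre-tax equilibrium: 135 - 6Q = 5 + Q gives Q* = 18.5714, P* = 23.5714.
With the tax, sellers need 24 more per unit: 135 - 6Q = 5 + Q + 24, so Q_t = 15.1429. Buyers pay P_b = 44.1429; sellers receive P_s = P_b - 24 = 20.1429.
Deadweight loss is the triangle between the curves from Q_t to Q*: (1/2)(18.5714 - 15.1429)(24) = 41.1429.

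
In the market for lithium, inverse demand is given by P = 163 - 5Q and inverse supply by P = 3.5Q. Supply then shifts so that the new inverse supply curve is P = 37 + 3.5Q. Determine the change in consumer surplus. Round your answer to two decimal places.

-370.00

Initial equilibrium: Q_0 = 19.1765, P_0 = 67.1176; CS_0 = (1/2)(19.1765)(95.8824) = 919.3426, PS_0 = (1/2)(19.1765)(67.1176) = 643.5398.
New equilibrium: 163 - 5Q = 37 + 3.5Q gives Q_1 = 14.8235, P_1 = 88.8824; CS_1 = 549.3426, PS_1 = 384.5398.
Change in consumer surplus = 549.3426 - 919.3426 = -370.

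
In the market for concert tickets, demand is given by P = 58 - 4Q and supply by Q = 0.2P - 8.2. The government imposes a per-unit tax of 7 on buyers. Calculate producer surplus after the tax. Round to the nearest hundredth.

3.09

Rewriting supply in inverse form: P = 41 + 5Q.
Without the tax, 58 - 4Q = 41 + 5Q so Q* = 1.8889 and P* = 50.4444.
With the tax, buyers' net willingness to pay falls by 7: (58 - 7) - 4Q = 41 + 5Q, so Q_t = 1.1111. Buyers pay P_b = 53.5556; sellers receive P_s = P_b - 7 = 46.5556.
Producer surplus is the triangle above supply below P_s: (1/2)(1.1111)(46.5556 - 41) = 3.0864.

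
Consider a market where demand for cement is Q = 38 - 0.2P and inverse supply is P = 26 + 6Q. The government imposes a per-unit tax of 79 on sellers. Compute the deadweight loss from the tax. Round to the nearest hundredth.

Rewriting demand in inverse form: P = 190 - 5Q.
Without the tax, 190 - 5Q = 26 + 6Q so Q* = 14.9091 and P* = 115.4545.
With the tax, sellers need 79 more per unit: 190 - 5Q = 26 + 6Q + 79, so Q_t = 7.7273. Buyers pay P_b = 151.3636; sellers receive P_s = P_b - 79 = 72.3636.
The welfare triangle lost has base Q* - Q_t = 7.1818 and height t = 79, so DWL = (1/2)(7.1818)(79) = 283.6818.

283.68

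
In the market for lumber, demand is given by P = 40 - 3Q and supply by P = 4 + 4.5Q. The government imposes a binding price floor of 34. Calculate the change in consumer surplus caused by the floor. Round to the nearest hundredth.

Free-market equilibrium: 40 - 3Q = 4 + 4.5Q gives Q* = 4.8, P* = 25.6.
At the floor price 34, quantity demanded is (40 - 34)/3 = 2; demand is the short side, so Q = 2 trades at P = 34.
CS goes from (1/2)(4.8)(14.4) = 34.56 to 6 (computed as (40 - 34)(2) - (1/2)(3)(2)^2), a change of -28.56.

-28.56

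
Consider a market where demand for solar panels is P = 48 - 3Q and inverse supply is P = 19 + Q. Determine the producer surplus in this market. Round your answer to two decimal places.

Equilibrium: 48 - 3Q = 19 + Q, so Q* = 7.25 and P* = 26.25.
The supply curve's price intercept is 19, so PS = (1/2)(Q*)(P* - 19) = (1/2)(7.25)(7.25) = 26.2812.

26.28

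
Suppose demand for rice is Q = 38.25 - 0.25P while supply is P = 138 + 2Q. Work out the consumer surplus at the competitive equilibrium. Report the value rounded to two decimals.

Rewriting demand in inverse form: P = 153 - 4Q.
Set 153 - 4Q = 138 + 2Q, which gives 15 = 6Q, so Q* = 2.5 and P* = 153 - 4(2.5) = 143.
The demand choke price is 153, so CS = (1/2)(Q*)(153 - P*) = (1/2)(2.5)(10) = 12.5.

12.50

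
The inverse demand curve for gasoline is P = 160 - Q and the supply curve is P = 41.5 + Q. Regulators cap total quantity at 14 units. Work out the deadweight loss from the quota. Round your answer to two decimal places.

Unrestricted equilibrium: Q* = (160 - 41.5)/(1 + 1) = 59.25.
At Q = 14 the demand price is 160 - (14) = 146 and the supply price is 41.5 + (14) = 55.5.
Deadweight loss is the triangle between the curves from 14 to 59.25: (1/2)(146 - 55.5)(59.25 - 14) = 2047.5625.

2047.56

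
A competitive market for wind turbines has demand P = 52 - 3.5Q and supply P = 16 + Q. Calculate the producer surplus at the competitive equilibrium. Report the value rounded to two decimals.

Equilibrium: 52 - 3.5Q = 16 + Q, so Q* = 8 and P* = 24.
PS is the area between P* and the supply curve from 0 to Q*: (1/2)(8)(8) = 32.

32.00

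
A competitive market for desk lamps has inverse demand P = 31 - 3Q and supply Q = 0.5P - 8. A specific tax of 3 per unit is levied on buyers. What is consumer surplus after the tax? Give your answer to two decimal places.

8.64

Rewriting supply in inverse form: P = 16 + 2Q.
Pre-tax equilibrium: 31 - 3Q = 16 + 2Q gives Q* = 3, P* = 22.
A tax on buyers shifts demand down by 3: (31 - 3) - 3Q = 16 + 2Q, so Q_t = 2.4. Buyers pay P_b = 23.8; sellers receive P_s = P_b - 3 = 20.8.
CS = (1/2)(Q_t)(31 - P_b) = (1/2)(2.4)(7.2) = 8.64.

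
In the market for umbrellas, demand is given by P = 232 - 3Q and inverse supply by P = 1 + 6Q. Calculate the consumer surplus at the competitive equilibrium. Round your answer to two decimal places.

988.17

Set 232 - 3Q = 1 + 6Q, which gives 231 = 9Q, so Q* = 25.6667 and P* = 232 - 3(25.6667) = 155.
The demand choke price is 232, so CS = (1/2)(Q*)(232 - P*) = (1/2)(25.6667)(77) = 988.1667.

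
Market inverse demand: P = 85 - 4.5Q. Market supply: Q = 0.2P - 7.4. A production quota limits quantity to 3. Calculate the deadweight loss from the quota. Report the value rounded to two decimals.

20.01

Rewriting supply in inverse form: P = 37 + 5Q.
Without the quota, 85 - 4.5Q = 37 + 5Q gives Q* = 5.0526.
At Q = 3 the demand price is 85 - 4.5(3) = 71.5 and the supply price is 37 + 5(3) = 52.
DWL = (1/2)(gap between curves at 3) x (Q* - 3) = (1/2)(19.5)(2.0526) = 20.0132.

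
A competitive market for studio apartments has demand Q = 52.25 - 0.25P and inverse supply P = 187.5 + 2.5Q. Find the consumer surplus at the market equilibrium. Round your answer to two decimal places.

21.88

Rewriting demand in inverse form: P = 209 - 4Q.
Set 209 - 4Q = 187.5 + 2.5Q, which gives 21.5 = 6.5Q, so Q* = 3.3077 and P* = 209 - 4(3.3077) = 195.7692.
Consumer surplus is the triangle under demand above P*: (1/2)(3.3077)(209 - 195.7692) = (1/2)(3.3077)(13.2308) = 21.8817.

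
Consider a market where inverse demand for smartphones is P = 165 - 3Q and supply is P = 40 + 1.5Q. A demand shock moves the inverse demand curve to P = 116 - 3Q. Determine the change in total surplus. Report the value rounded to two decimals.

Initial equilibrium: Q_0 = 27.7778, P_0 = 81.6667; CS_0 = (1/2)(27.7778)(83.3333) = 1157.4074, PS_0 = (1/2)(27.7778)(41.6667) = 578.7037.
New equilibrium: 116 - 3Q = 40 + 1.5Q gives Q_1 = 16.8889, P_1 = 65.3333; CS_1 = 427.8519, PS_1 = 213.9259.
Change in total surplus = (427.8519 + 213.9259) - (1157.4074 + 578.7037) = -1094.3333.

-1094.33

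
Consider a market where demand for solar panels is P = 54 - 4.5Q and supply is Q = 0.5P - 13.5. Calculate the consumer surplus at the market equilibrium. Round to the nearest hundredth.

38.82

Rewriting supply in inverse form: P = 27 + 2Q.
Setting demand equal to supply, 27 = 6.5Q, so Q* = 4.1538 and P* = 35.3077.
Consumer surplus is the triangle under demand above P*: (1/2)(4.1538)(54 - 35.3077) = (1/2)(4.1538)(18.6923) = 38.8225.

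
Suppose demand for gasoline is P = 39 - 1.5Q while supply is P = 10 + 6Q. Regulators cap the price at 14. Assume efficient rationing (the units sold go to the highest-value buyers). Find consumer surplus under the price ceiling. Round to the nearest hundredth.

Free-market equilibrium: 39 - 1.5Q = 10 + 6Q gives Q* = 3.8667, P* = 33.2.
At P = 14, sellers supply (14 - 10)/6 = 0.6667 while buyers want more, so the quantity traded is 0.6667 at price 14.
The demand price at Q = 0.6667 is 38. CS is the trapezoid between demand and 14 over [0, 0.6667]: (1/2)[(39 - 14) + (38 - 14)](0.6667) = 16.3333.

16.33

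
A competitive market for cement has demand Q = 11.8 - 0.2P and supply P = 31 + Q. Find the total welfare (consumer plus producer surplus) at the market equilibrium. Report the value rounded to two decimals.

65.33

Rewriting demand in inverse form: P = 59 - 5Q.
Set 59 - 5Q = 31 + Q, which gives 28 = 6Q, so Q* = 4.6667 and P* = 59 - 5(4.6667) = 35.6667.
Total surplus is the full triangle between the curves from 0 to Q*: (1/2)(4.6667)(59 - 31) = 65.3333.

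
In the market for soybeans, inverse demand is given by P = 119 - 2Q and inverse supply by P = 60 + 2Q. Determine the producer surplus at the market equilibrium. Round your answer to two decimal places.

Set 119 - 2Q = 60 + 2Q, which gives 59 = 4Q, so Q* = 14.75 and P* = 119 - 2(14.75) = 89.5.
Producer surplus is the triangle above supply below P*: (1/2)(14.75)(89.5 - 60) = (1/2)(14.75)(29.5) = 217.5625.

217.56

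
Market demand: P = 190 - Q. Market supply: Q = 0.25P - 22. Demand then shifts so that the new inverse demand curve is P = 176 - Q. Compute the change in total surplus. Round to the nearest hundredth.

Rewriting supply in inverse form: P = 88 + 4Q.
Initial equilibrium: Q_0 = 20.4, P_0 = 169.6; CS_0 = (1/2)(20.4)(20.4) = 208.08, PS_0 = (1/2)(20.4)(81.6) = 832.32.
New equilibrium: 176 - Q = 88 + 4Q gives Q_1 = 17.6, P_1 = 158.4; CS_1 = 154.88, PS_1 = 619.52.
Change in total surplus = (154.88 + 619.52) - (208.08 + 832.32) = -266.

-266.00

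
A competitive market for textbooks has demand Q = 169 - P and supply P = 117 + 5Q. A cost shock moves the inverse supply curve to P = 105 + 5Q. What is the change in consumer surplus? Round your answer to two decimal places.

19.33

Rewriting demand in inverse form: P = 169 - Q.
Initial equilibrium: Q_0 = 8.6667, P_0 = 160.3333; CS_0 = (1/2)(8.6667)(8.6667) = 37.5556, PS_0 = (1/2)(8.6667)(43.3333) = 187.7778.
New equilibrium: 169 - Q = 105 + 5Q gives Q_1 = 10.6667, P_1 = 158.3333; CS_1 = 56.8889, PS_1 = 284.4444.
Change in consumer surplus = 56.8889 - 37.5556 = 19.3333.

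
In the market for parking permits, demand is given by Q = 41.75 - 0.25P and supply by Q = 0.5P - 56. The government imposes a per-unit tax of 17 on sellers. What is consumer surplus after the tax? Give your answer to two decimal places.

80.22

Rewriting demand in inverse form: P = 167 - 4Q.
Rewriting supply in inverse form: P = 112 + 2Q.
Pre-tax equilibrium: 167 - 4Q = 112 + 2Q gives Q* = 9.1667, P* = 130.3333.
A tax on sellers shifts supply up by 17: 167 - 4Q = 112 + 2Q + 17, so Q_t = 6.3333. Buyers pay P_b = 141.6667; sellers receive P_s = P_b - 17 = 124.6667.
CS = (1/2)(Q_t)(167 - P_b) = (1/2)(6.3333)(25.3333) = 80.2222.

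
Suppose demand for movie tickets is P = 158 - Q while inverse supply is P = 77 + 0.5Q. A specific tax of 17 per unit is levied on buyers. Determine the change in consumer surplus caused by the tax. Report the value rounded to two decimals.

-547.78

Pre-tax equilibrium: 158 - Q = 77 + 0.5Q gives Q* = 54, P* = 104.
With the tax, buyers' net willingness to pay falls by 17: (158 - 17) - Q = 77 + 0.5Q, so Q_t = 42.6667. Buyers pay P_b = 115.3333; sellers receive P_s = P_b - 17 = 98.3333.
Consumers lose the trapezoid between P* and P_b out to Q_t plus the triangle from Q_t to Q*: change in CS = 910.2222 - 1458 = -547.7778.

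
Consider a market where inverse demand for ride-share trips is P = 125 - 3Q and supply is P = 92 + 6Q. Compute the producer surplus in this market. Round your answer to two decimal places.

Equilibrium: 125 - 3Q = 92 + 6Q, so Q* = 3.6667 and P* = 114.
PS is the area between P* and the supply curve from 0 to Q*: (1/2)(3.6667)(22) = 40.3333.

40.33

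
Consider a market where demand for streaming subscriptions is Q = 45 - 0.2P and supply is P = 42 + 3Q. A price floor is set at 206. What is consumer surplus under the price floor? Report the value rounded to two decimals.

36.10

Rewriting demand in inverse form: P = 225 - 5Q.
Free-market equilibrium: 225 - 5Q = 42 + 3Q gives Q* = 22.875, P* = 110.625.
At P = 206, buyers demand (225 - 206)/5 = 3.8 while sellers would supply more, so the quantity traded is 3.8 at price 206.
CS is the triangle under demand above 206: (1/2)(3.8)(225 - 206) = 36.1.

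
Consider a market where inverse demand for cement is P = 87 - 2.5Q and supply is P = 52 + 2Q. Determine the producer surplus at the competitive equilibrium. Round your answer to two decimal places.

60.49

Set 87 - 2.5Q = 52 + 2Q, which gives 35 = 4.5Q, so Q* = 7.7778 and P* = 87 - 2.5(7.7778) = 67.5556.
Producer surplus is the triangle above supply below P*: (1/2)(7.7778)(67.5556 - 52) = (1/2)(7.7778)(15.5556) = 60.4938.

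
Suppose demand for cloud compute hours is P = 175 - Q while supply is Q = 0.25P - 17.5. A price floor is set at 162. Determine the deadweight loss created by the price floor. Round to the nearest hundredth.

Rewriting supply in inverse form: P = 70 + 4Q.
Without the control, 175 - Q = 70 + 4Q so Q* = 21 and P* = 154.
At the floor price 162, quantity demanded is (175 - 162)/1 = 13; demand is the short side, so Q = 13 trades at P = 162.
At Q = 13 the demand price is 162 and the supply price is 122. Deadweight loss is the triangle between the curves from 13 to 21: (1/2)(162 - 122)(21 - 13) = 160.

160.00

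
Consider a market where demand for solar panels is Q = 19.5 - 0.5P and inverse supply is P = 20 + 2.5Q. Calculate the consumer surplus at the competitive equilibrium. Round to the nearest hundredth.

Rewriting demand in inverse form: P = 39 - 2Q.
Equilibrium: 39 - 2Q = 20 + 2.5Q, so Q* = 4.2222 and P* = 30.5556.
The demand choke price is 39, so CS = (1/2)(Q*)(39 - P*) = (1/2)(4.2222)(8.4444) = 17.8272.

17.83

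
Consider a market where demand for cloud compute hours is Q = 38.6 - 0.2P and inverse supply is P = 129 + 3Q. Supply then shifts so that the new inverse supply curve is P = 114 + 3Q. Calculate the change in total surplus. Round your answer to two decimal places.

134.06

Rewriting demand in inverse form: P = 193 - 5Q.
Initial equilibrium: Q_0 = 8, P_0 = 153; CS_0 = (1/2)(8)(40) = 160, PS_0 = (1/2)(8)(24) = 96.
New equilibrium: 193 - 5Q = 114 + 3Q gives Q_1 = 9.875, P_1 = 143.625; CS_1 = 243.7891, PS_1 = 146.2734.
Change in total surplus = (243.7891 + 146.2734) - (160 + 96) = 134.0625.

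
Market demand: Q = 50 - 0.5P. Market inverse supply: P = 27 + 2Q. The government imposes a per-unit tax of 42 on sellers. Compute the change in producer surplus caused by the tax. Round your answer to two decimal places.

Rewriting demand in inverse form: P = 100 - 2Q.
Without the tax, 100 - 2Q = 27 + 2Q so Q* = 18.25 and P* = 63.5.
With the tax, sellers need 42 more per unit: 100 - 2Q = 27 + 2Q + 42, so Q_t = 7.75. Buyers pay P_b = 84.5; sellers receive P_s = P_b - 42 = 42.5.
PS falls from (1/2)(18.25)(36.5) = 333.0625 to (1/2)(7.75)(15.5) = 60.0625, a change of -273.

-273.00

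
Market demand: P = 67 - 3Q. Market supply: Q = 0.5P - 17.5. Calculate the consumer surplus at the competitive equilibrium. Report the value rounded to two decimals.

61.44

Rewriting supply in inverse form: P = 35 + 2Q.
Setting demand equal to supply, 32 = 5Q, so Q* = 6.4 and P* = 47.8.
The demand choke price is 67, so CS = (1/2)(Q*)(67 - P*) = (1/2)(6.4)(19.2) = 61.44.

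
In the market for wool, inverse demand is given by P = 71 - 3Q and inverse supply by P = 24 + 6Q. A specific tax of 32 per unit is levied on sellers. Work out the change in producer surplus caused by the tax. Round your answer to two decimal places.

-73.48

Pre-tax equilibrium: 71 - 3Q = 24 + 6Q gives Q* = 5.2222, P* = 55.3333.
With the tax, sellers need 32 more per unit: 71 - 3Q = 24 + 6Q + 32, so Q_t = 1.6667. Buyers pay P_b = 66; sellers receive P_s = P_b - 32 = 34.
Producers lose the trapezoid between P_s and P* out to Q_t plus the triangle from Q_t to Q*: change in PS = 8.3333 - 81.8148 = -73.4815.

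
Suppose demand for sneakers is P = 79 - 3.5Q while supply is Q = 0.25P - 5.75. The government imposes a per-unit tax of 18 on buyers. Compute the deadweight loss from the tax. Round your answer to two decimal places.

Rewriting supply in inverse form: P = 23 + 4Q.
Pre-tax equilibrium: 79 - 3.5Q = 23 + 4Q gives Q* = 7.4667, P* = 52.8667.
With the tax, buyers' net willingness to pay falls by 18: (79 - 18) - 3.5Q = 23 + 4Q, so Q_t = 5.0667. Buyers pay P_b = 61.2667; sellers receive P_s = P_b - 18 = 43.2667.
The welfare triangle lost has base Q* - Q_t = 2.4 and height t = 18, so DWL = (1/2)(2.4)(18) = 21.6.

21.60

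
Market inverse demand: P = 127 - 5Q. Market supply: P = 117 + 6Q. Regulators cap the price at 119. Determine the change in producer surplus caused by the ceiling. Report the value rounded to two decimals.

-2.15

Free-market equilibrium: 127 - 5Q = 117 + 6Q gives Q* = 0.9091, P* = 122.4545.
At P = 119, sellers supply (119 - 117)/6 = 0.3333 while buyers want more, so the quantity traded is 0.3333 at price 119.
PS goes from (1/2)(0.9091)(5.4545) = 2.4793 to 0.3333 (computed as (119 - 117)(0.3333) - (1/2)(6)(0.3333)^2), a change of -2.146.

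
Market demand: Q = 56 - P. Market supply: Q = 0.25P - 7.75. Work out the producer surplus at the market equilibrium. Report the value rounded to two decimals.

50.00

Rewriting demand in inverse form: P = 56 - Q.
Rewriting supply in inverse form: P = 31 + 4Q.
Equilibrium: 56 - Q = 31 + 4Q, so Q* = 5 and P* = 51.
PS is the area between P* and the supply curve from 0 to Q*: (1/2)(5)(20) = 50.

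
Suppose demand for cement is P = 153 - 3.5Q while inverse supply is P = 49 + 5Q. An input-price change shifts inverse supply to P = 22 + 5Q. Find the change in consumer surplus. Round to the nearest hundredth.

153.69

Initial equilibrium: Q_0 = 12.2353, P_0 = 110.1765; CS_0 = (1/2)(12.2353)(42.8235) = 261.9792, PS_0 = (1/2)(12.2353)(61.1765) = 374.2561.
New equilibrium: 153 - 3.5Q = 22 + 5Q gives Q_1 = 15.4118, P_1 = 99.0588; CS_1 = 415.6644, PS_1 = 593.8062.
Change in consumer surplus = 415.6644 - 261.9792 = 153.6851.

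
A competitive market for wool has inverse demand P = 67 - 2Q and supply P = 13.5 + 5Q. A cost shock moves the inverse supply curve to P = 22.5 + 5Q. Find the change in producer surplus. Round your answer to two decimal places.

Initial equilibrium: Q_0 = 7.6429, P_0 = 51.7143; CS_0 = (1/2)(7.6429)(15.2857) = 58.4133, PS_0 = (1/2)(7.6429)(38.2143) = 146.0332.
New equilibrium: 67 - 2Q = 22.5 + 5Q gives Q_1 = 6.3571, P_1 = 54.2857; CS_1 = 40.4133, PS_1 = 101.0332.
Change in producer surplus = 101.0332 - 146.0332 = -45.

-45.00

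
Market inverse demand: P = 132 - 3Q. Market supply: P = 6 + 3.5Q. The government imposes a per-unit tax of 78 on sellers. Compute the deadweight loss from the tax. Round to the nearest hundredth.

468.00

Pre-tax equilibrium: 132 - 3Q = 6 + 3.5Q gives Q* = 19.3846, P* = 73.8462.
A tax on sellers shifts supply up by 78: 132 - 3Q = 6 + 3.5Q + 78, so Q_t = 7.3846. Buyers pay P_b = 109.8462; sellers receive P_s = P_b - 78 = 31.8462.
The welfare triangle lost has base Q* - Q_t = 12 and height t = 78, so DWL = (1/2)(12)(78) = 468.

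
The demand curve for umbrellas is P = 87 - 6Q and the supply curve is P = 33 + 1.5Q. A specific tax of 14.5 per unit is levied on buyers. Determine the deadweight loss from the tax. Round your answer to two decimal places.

Without the tax, 87 - 6Q = 33 + 1.5Q so Q* = 7.2 and P* = 43.8.
A tax on buyers shifts demand down by 14.5: (87 - 14.5) - 6Q = 33 + 1.5Q, so Q_t = 5.2667. Buyers pay P_b = 55.4; sellers receive P_s = P_b - 14.5 = 40.9.
The welfare triangle lost has base Q* - Q_t = 1.9333 and height t = 14.5, so DWL = (1/2)(1.9333)(14.5) = 14.0167.

14.02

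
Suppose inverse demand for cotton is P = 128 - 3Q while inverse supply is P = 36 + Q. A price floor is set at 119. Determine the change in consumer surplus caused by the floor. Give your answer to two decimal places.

Free-market equilibrium: 128 - 3Q = 36 + Q gives Q* = 23, P* = 59.
At the floor price 119, quantity demanded is (128 - 119)/3 = 3; demand is the short side, so Q = 3 trades at P = 119.
CS goes from (1/2)(23)(69) = 793.5 to 13.5 (computed as (128 - 119)(3) - (1/2)(3)(3)^2), a change of -780.

-780.00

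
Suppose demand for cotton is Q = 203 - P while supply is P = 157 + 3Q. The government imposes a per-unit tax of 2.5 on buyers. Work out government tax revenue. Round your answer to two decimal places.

27.19

Rewriting demand in inverse form: P = 203 - Q.
Without the tax, 203 - Q = 157 + 3Q so Q* = 11.5 and P* = 191.5.
With the tax, buyers' net willingness to pay falls by 2.5: (203 - 2.5) - Q = 157 + 3Q, so Q_t = 10.875. Buyers pay P_b = 192.125; sellers receive P_s = P_b - 2.5 = 189.625.
Revenue is the tax times quantity traded: 2.5 x 10.875 = 27.1875.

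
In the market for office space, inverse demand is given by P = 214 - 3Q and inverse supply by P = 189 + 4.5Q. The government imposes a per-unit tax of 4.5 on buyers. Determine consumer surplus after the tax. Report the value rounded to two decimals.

Without the tax, 214 - 3Q = 189 + 4.5Q so Q* = 3.3333 and P* = 204.
A tax on buyers shifts demand down by 4.5: (214 - 4.5) - 3Q = 189 + 4.5Q, so Q_t = 2.7333. Buyers pay P_b = 205.8; sellers receive P_s = P_b - 4.5 = 201.3.
CS = (1/2)(Q_t)(214 - P_b) = (1/2)(2.7333)(8.2) = 11.2067.

11.21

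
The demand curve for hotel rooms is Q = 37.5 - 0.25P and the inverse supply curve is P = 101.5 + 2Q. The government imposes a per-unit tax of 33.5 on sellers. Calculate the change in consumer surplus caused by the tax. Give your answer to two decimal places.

-118.18

Rewriting demand in inverse form: P = 150 - 4Q.
Without the tax, 150 - 4Q = 101.5 + 2Q so Q* = 8.0833 and P* = 117.6667.
With the tax, sellers need 33.5 more per unit: 150 - 4Q = 101.5 + 2Q + 33.5, so Q_t = 2.5. Buyers pay P_b = 140; sellers receive P_s = P_b - 33.5 = 106.5.
Consumers lose the trapezoid between P* and P_b out to Q_t plus the triangle from Q_t to Q*: change in CS = 12.5 - 130.6806 = -118.1806.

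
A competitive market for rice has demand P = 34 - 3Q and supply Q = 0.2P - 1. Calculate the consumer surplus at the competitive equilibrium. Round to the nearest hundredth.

Rewriting supply in inverse form: P = 5 + 5Q.
Set 34 - 3Q = 5 + 5Q, which gives 29 = 8Q, so Q* = 3.625 and P* = 34 - 3(3.625) = 23.125.
The demand choke price is 34, so CS = (1/2)(Q*)(34 - P*) = (1/2)(3.625)(10.875) = 19.7109.

19.71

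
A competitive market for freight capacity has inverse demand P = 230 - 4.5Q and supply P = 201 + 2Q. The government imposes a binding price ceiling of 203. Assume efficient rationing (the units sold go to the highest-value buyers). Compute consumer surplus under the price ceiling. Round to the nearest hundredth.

Without the control, 230 - 4.5Q = 201 + 2Q so Q* = 4.4615 and P* = 209.9231.
At P = 203, sellers supply (203 - 201)/2 = 1 while buyers want more, so the quantity traded is 1 at price 203.
The demand price at Q = 1 is 225.5. CS is the trapezoid between demand and 203 over [0, 1]: (1/2)[(230 - 203) + (225.5 - 203)](1) = 24.75.

24.75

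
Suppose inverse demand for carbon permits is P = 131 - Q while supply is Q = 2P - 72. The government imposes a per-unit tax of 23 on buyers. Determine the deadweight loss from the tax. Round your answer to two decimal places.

Rewriting supply in inverse form: P = 36 + 0.5Q.
Pre-tax equilibrium: 131 - Q = 36 + 0.5Q gives Q* = 63.3333, P* = 67.6667.
With the tax, buyers' net willingness to pay falls by 23: (131 - 23) - Q = 36 + 0.5Q, so Q_t = 48. Buyers pay P_b = 83; sellers receive P_s = P_b - 23 = 60.
The welfare triangle lost has base Q* - Q_t = 15.3333 and height t = 23, so DWL = (1/2)(15.3333)(23) = 176.3333.

176.33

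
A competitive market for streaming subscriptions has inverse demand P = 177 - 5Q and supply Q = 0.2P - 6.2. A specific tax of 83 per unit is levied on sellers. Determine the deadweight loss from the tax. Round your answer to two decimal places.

344.45

Rewriting supply in inverse form: P = 31 + 5Q.
Without the tax, 177 - 5Q = 31 + 5Q so Q* = 14.6 and P* = 104.
With the tax, sellers need 83 more per unit: 177 - 5Q = 31 + 5Q + 83, so Q_t = 6.3. Buyers pay P_b = 145.5; sellers receive P_s = P_b - 83 = 62.5.
Deadweight loss is the triangle between the curves from Q_t to Q*: (1/2)(14.6 - 6.3)(83) = 344.45.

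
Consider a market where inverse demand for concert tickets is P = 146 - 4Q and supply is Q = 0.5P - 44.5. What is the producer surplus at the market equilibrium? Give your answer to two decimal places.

Rewriting supply in inverse form: P = 89 + 2Q.
Set 146 - 4Q = 89 + 2Q, which gives 57 = 6Q, so Q* = 9.5 and P* = 146 - 4(9.5) = 108.
Producer surplus is the triangle above supply below P*: (1/2)(9.5)(108 - 89) = (1/2)(9.5)(19) = 90.25.

90.25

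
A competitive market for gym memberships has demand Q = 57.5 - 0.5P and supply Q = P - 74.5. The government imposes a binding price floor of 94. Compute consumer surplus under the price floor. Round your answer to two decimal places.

Rewriting demand in inverse form: P = 115 - 2Q.
Rewriting supply in inverse form: P = 74.5 + Q.
Free-market equilibrium: 115 - 2Q = 74.5 + Q gives Q* = 13.5, P* = 88.
At P = 94, buyers demand (115 - 94)/2 = 10.5 while sellers would supply more, so the quantity traded is 10.5 at price 94.
CS is the triangle under demand above 94: (1/2)(10.5)(115 - 94) = 110.25.

110.25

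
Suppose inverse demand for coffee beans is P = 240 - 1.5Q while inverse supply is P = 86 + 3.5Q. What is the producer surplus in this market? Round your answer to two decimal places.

Setting demand equal to supply, 154 = 5Q, so Q* = 30.8 and P* = 193.8.
The supply curve's price intercept is 86, so PS = (1/2)(Q*)(P* - 86) = (1/2)(30.8)(107.8) = 1660.12.

1660.12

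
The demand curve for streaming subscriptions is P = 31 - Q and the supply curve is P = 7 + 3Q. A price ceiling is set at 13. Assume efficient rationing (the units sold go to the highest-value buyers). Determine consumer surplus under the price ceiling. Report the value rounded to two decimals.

Without the control, 31 - Q = 7 + 3Q so Q* = 6 and P* = 25.
At the ceiling price 13, quantity supplied is (13 - 7)/3 = 2; supply is the short side, so Q = 2 trades at P = 13.
The demand price at Q = 2 is 29. CS is the trapezoid between demand and 13 over [0, 2]: (1/2)[(31 - 13) + (29 - 13)](2) = 34.

34.00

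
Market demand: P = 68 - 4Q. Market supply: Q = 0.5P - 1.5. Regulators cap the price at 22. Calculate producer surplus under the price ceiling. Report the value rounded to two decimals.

90.25

Rewriting supply in inverse form: P = 3 + 2Q.
Free-market equilibrium: 68 - 4Q = 3 + 2Q gives Q* = 10.8333, P* = 24.6667.
At the ceiling price 22, quantity supplied is (22 - 3)/2 = 9.5; supply is the short side, so Q = 9.5 trades at P = 22.
PS is the triangle above supply below 22: (1/2)(9.5)(22 - 3) = 90.25.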